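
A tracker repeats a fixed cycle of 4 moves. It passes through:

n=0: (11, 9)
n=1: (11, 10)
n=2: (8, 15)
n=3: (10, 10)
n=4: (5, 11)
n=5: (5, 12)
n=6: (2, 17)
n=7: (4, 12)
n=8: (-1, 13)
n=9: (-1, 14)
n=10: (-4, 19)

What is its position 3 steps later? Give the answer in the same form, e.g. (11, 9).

(-7, 16)

Differencing gives (+0, +1), (-3, +5), (+2, -5), (-5, +1), (+0, +1), (-3, +5), (+2, -5), (-5, +1), (+0, +1), (-3, +5). This is the pattern (+0, +1), (-3, +5), (+2, -5), (-5, +1) repeated.
step 11: apply (+2, -5) → (-2, 14)
step 12: apply (-5, +1) → (-7, 15)
step 13: apply (+0, +1) → (-7, 16)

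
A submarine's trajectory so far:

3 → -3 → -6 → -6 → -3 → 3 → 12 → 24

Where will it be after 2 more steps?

Taking differences between consecutive positions: -6, -3, +0, +3, +6, +9, +12. These grow by +3 each step.
step 8: 24 + 15 → 39
step 9: 39 + 18 → 57

57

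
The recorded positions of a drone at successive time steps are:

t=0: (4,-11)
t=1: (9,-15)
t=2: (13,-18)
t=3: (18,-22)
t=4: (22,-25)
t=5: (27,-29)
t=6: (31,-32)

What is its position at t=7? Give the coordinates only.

Differencing gives (+5,-4), (+4,-3), (+5,-4), (+4,-3), (+5,-4), (+4,-3). This is the pattern (+5,-4), (+4,-3) repeated.
step 7: apply (+5,-4) → (36,-36)

(36,-36)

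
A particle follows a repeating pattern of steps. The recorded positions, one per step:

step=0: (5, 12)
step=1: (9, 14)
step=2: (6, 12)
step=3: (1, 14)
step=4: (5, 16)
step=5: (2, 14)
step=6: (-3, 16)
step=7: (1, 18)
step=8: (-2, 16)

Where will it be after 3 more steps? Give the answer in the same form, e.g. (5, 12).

Differencing gives (+4, +2), (-3, -2), (-5, +2), (+4, +2), (-3, -2), (-5, +2), (+4, +2), (-3, -2). This is the pattern (+4, +2), (-3, -2), (-5, +2) repeated.
step 9: apply (-5, +2) → (-7, 18)
step 10: apply (+4, +2) → (-3, 20)
step 11: apply (-3, -2) → (-6, 18)

(-6, 18)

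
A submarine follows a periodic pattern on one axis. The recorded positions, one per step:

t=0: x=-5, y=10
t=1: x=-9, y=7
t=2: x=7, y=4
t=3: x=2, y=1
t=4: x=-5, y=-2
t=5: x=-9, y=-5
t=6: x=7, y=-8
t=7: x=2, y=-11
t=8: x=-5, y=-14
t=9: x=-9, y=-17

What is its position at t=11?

The x coordinate repeats the cycle [-5, -9, 7, 2] with period 4; step 11 mod 4 = 3, giving 2.
The y coordinate changes by -3 each step, so at step 11 it is 10 + 11·(-3) = -23.

x=2, y=-23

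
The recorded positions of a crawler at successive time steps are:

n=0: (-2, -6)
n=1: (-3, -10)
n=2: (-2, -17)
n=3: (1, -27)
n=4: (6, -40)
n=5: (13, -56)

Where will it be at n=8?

Taking differences between consecutive positions: (-1, -4), (+1, -7), (+3, -10), (+5, -13), (+7, -16). These grow by (+2, -3) each step.
step 6: (13, -56) + (+9, -19) → (22, -75)
step 7: (22, -75) + (+11, -22) → (33, -97)
step 8: (33, -97) + (+13, -25) → (46, -122)

(46, -122)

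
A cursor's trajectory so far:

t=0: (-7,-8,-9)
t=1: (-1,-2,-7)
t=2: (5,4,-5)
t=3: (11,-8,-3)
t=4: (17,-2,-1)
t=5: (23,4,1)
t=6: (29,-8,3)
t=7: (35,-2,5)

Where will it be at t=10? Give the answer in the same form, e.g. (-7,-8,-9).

First: linear, +6 per step → 53 at step 10.
Second: cycles through -8, -2, 4 every 3 steps. Step 10 lands at position 1 of the cycle → -2.
Third: linear, +2 per step → 11 at step 10.

(53,-2,11)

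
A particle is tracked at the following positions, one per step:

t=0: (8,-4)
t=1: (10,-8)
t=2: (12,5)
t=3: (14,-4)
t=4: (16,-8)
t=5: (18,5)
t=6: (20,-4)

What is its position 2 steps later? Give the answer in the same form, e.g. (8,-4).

(24,5)

First: linear, +2 per step → 24 at step 8.
Second: cycles through -4, -8, 5 every 3 steps. Step 8 lands at position 2 of the cycle → 5.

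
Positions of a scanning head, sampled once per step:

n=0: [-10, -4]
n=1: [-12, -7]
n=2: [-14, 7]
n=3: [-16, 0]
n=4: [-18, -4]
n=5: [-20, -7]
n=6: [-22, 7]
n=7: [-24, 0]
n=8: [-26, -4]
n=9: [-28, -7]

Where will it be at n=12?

[-34, -4]

The first coordinate changes by -2 each step, so at step 12 it is -10 + 12·(-2) = -34.
The second coordinate repeats the cycle [-4, -7, 7, 0] with period 4; step 12 mod 4 = 0, giving -4.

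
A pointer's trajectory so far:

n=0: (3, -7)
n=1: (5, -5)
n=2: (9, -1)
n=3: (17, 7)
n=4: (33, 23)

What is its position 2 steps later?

Step-to-step displacements: (+2, +2), (+4, +4), (+8, +8), (+16, +16); each is 2× the previous.
step 5: (33, 23) + (+32, +32) → (65, 55)
step 6: (65, 55) + (+64, +64) → (129, 119)

(129, 119)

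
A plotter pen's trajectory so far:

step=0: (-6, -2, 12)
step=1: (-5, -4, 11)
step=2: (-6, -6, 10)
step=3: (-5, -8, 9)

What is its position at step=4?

The first coordinate repeats the cycle [-6, -5] with period 2; step 4 mod 2 = 0, giving -6.
The second coordinate changes by -2 each step, so at step 4 it is -2 + 4·(-2) = -10.
The third coordinate changes by -1 each step, so at step 4 it is 12 + 4·(-1) = 8.

(-6, -10, 8)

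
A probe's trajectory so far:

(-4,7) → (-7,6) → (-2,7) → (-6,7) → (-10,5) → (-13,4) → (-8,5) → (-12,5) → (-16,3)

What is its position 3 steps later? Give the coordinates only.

(-18,3)

The moves between consecutive positions are (-3,-1), (+5,+1), (-4,+0), (-4,-2), (-3,-1), (+5,+1), (-4,+0), (-4,-2); they repeat the 4-cycle [(-3,-1), (+5,+1), (-4,+0), (-4,-2)].
step 9: apply (-3,-1) → (-19,2)
step 10: apply (+5,+1) → (-14,3)
step 11: apply (-4,+0) → (-18,3)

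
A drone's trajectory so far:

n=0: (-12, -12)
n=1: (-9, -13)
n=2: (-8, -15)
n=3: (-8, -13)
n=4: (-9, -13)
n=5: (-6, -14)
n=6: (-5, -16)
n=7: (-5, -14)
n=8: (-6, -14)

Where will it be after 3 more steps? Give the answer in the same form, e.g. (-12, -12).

(-2, -15)

Step-to-step displacements: (+3, -1), (+1, -2), (+0, +2), (-1, +0), (+3, -1), (+1, -2), (+0, +2), (-1, +0) — a repeating cycle of length 4.
step 9: apply (+3, -1) → (-3, -15)
step 10: apply (+1, -2) → (-2, -17)
step 11: apply (+0, +2) → (-2, -15)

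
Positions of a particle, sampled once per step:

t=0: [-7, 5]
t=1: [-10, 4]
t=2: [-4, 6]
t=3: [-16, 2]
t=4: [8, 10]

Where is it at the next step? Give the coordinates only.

Consecutive displacements [-3, -1], [+6, +2], [-12, -4], [+24, +8] scale by a factor of -2 each step.
step 5: [8, 10] + [-48, -16] → [-40, -6]

[-40, -6]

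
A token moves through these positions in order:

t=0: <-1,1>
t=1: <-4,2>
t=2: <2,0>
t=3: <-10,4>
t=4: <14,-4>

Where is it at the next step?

The jumps are <-3,+1>, <+6,-2>, <-12,+4>, <+24,-8> — a geometric progression with ratio -2.
step 5: <14,-4> + <-48,+16> → <-34,12>

<-34,12>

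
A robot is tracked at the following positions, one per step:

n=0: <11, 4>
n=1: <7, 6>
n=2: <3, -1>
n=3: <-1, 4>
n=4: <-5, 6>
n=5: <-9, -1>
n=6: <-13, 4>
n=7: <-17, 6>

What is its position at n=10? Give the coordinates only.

<-29, 6>

First: linear, -4 per step → -29 at step 10.
Second: cycles through 4, 6, -1 every 3 steps. Step 10 lands at position 1 of the cycle → 6.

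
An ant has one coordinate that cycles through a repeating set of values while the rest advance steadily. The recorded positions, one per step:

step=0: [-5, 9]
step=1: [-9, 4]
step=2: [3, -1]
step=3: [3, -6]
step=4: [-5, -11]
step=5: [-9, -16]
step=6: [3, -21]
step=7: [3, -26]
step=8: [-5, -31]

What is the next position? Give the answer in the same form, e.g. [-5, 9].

The first coordinate repeats the cycle [-5, -9, 3, 3] with period 4; step 9 mod 4 = 1, giving -9.
The second coordinate changes by -5 each step, so at step 9 it is 9 + 9·(-5) = -36.

[-9, -36]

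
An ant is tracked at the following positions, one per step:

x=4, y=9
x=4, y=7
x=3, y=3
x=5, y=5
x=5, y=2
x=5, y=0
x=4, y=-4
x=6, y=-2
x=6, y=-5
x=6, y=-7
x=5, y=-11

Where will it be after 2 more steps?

Differencing gives (+0, -2), (-1, -4), (+2, +2), (+0, -3), (+0, -2), (-1, -4), (+2, +2), (+0, -3), (+0, -2), (-1, -4). This is the pattern (+0, -2), (-1, -4), (+2, +2), (+0, -3) repeated.
step 11: apply (+2, +2) → x=7, y=-9
step 12: apply (+0, -3) → x=7, y=-12

x=7, y=-12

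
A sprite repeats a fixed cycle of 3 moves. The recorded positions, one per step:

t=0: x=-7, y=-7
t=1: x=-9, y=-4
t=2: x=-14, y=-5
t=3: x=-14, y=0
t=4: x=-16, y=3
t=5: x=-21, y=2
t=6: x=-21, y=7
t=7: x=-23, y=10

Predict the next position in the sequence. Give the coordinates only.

x=-28, y=9

Step-to-step displacements: (-2, +3), (-5, -1), (+0, +5), (-2, +3), (-5, -1), (+0, +5), (-2, +3) — a repeating cycle of length 3.
step 8: apply (-5, -1) → x=-28, y=9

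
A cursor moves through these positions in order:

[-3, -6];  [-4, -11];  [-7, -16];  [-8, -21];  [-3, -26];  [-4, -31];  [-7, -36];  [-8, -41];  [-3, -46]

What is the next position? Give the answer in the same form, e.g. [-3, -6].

[-4, -51]

First: cycles through -3, -4, -7, -8 every 4 steps. Step 9 lands at position 1 of the cycle → -4.
Second: linear, -5 per step → -51 at step 9.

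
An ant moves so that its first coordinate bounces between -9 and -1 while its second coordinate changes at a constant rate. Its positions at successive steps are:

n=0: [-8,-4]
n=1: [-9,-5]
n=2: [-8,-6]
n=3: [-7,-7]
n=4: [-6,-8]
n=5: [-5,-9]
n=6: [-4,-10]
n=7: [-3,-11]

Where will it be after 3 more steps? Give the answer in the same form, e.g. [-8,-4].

[-2,-14]

The first coordinate reflects between -9 and -1, moving 1 per step.
  step 8: -3 → -2
  step 9: -2 → -1
  step 10: -1 → -2
The second coordinate changes by -1 each step: at step 10 it is -14.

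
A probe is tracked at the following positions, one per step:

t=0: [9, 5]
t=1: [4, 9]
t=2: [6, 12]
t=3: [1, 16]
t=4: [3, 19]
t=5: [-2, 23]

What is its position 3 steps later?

The moves between consecutive positions are [-5, +4], [+2, +3], [-5, +4], [+2, +3], [-5, +4]; they repeat the 2-cycle [[-5, +4], [+2, +3]].
step 6: apply [+2, +3] → [0, 26]
step 7: apply [-5, +4] → [-5, 30]
step 8: apply [+2, +3] → [-3, 33]

[-3, 33]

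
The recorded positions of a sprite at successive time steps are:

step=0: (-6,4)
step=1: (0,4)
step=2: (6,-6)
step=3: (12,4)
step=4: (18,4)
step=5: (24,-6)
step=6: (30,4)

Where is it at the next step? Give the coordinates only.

(36,4)

First: linear, +6 per step → 36 at step 7.
Second: cycles through 4, 4, -6 every 3 steps. Step 7 lands at position 1 of the cycle → 4.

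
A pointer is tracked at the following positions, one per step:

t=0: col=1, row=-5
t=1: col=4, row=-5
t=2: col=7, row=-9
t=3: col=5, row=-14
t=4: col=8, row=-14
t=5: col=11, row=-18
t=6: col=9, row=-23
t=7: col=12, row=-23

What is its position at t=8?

Step-to-step displacements: (+3,+0), (+3,-4), (-2,-5), (+3,+0), (+3,-4), (-2,-5), (+3,+0) — a repeating cycle of length 3.
step 8: apply (+3,-4) → col=15, row=-27

col=15, row=-27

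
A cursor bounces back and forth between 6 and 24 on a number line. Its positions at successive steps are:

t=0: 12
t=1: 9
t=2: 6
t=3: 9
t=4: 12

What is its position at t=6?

The value travels 3 per step and bounces off the walls at 6 and 24.
  step 5: 12 → 15
  step 6: 15 → 18

18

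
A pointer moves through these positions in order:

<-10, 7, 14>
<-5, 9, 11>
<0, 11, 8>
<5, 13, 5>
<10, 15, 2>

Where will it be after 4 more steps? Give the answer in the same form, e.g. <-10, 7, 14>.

<30, 23, -10>

Constant displacement of <+5, +2, -3> per step.
step 5: <10, 15, 2> + <+5, +2, -3> → <15, 17, -1>
step 6: <15, 17, -1> + <+5, +2, -3> → <20, 19, -4>
step 7: <20, 19, -4> + <+5, +2, -3> → <25, 21, -7>
step 8: <25, 21, -7> + <+5, +2, -3> → <30, 23, -10>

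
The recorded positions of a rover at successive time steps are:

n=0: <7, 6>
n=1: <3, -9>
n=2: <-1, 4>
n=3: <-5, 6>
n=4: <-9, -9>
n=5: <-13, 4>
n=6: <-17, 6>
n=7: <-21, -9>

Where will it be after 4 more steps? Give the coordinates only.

First: linear, -4 per step → -37 at step 11.
Second: cycles through 6, -9, 4 every 3 steps. Step 11 lands at position 2 of the cycle → 4.

<-37, 4>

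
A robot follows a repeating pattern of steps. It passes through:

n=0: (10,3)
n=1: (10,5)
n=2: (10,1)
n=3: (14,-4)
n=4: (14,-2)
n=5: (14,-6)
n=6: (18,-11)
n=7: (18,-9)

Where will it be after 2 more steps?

(22,-18)

The moves between consecutive positions are (+0,+2), (+0,-4), (+4,-5), (+0,+2), (+0,-4), (+4,-5), (+0,+2); they repeat the 3-cycle [(+0,+2), (+0,-4), (+4,-5)].
step 8: apply (+0,-4) → (18,-13)
step 9: apply (+4,-5) → (22,-18)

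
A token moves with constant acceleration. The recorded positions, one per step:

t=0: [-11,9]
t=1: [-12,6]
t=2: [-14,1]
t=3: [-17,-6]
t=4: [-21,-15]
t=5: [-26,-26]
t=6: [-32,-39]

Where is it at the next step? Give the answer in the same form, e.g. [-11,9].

First differences are [-1,-3], [-2,-5], [-3,-7], [-4,-9], [-5,-11], [-6,-13]; their common second difference is [-1,-2] (constant acceleration).
step 7: [-32,-39] + [-7,-15] → [-39,-54]

[-39,-54]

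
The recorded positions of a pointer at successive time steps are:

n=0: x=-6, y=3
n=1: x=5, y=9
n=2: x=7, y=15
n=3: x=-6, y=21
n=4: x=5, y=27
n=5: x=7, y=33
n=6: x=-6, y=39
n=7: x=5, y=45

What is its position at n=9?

x=-6, y=57

The x coordinate repeats the cycle [-6, 5, 7] with period 3; step 9 mod 3 = 0, giving -6.
The y coordinate changes by +6 each step, so at step 9 it is 3 + 9·(6) = 57.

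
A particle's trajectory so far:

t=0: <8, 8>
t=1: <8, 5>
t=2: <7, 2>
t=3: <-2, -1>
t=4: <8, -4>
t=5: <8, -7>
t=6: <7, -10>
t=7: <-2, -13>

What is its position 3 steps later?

First: cycles through 8, 8, 7, -2 every 4 steps. Step 10 lands at position 2 of the cycle → 7.
Second: linear, -3 per step → -22 at step 10.

<7, -22>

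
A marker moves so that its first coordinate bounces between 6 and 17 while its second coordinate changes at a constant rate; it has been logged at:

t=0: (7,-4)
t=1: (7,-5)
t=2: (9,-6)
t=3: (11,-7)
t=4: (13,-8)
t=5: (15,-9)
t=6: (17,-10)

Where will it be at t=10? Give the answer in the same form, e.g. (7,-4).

The first coordinate reflects between 6 and 17, moving 2 per step.
  step 7: 17 → 15
  step 8: 15 → 13
  step 9: 13 → 11
  step 10: 11 → 9
The second coordinate changes by -1 each step: at step 10 it is -14.

(9,-14)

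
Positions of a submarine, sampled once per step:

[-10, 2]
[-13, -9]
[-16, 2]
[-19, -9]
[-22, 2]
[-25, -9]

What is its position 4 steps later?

[-37, -9]

The first coordinate changes by -3 each step, so at step 9 it is -10 + 9·(-3) = -37.
The second coordinate repeats the cycle [2, -9] with period 2; step 9 mod 2 = 1, giving -9.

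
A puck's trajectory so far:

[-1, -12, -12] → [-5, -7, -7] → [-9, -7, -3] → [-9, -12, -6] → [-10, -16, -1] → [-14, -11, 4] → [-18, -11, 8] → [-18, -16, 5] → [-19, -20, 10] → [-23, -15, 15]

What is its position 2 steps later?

Step-to-step displacements: [-4, +5, +5], [-4, +0, +4], [+0, -5, -3], [-1, -4, +5], [-4, +5, +5], [-4, +0, +4], [+0, -5, -3], [-1, -4, +5], [-4, +5, +5] — a repeating cycle of length 4.
step 10: apply [-4, +0, +4] → [-27, -15, 19]
step 11: apply [+0, -5, -3] → [-27, -20, 16]

[-27, -20, 16]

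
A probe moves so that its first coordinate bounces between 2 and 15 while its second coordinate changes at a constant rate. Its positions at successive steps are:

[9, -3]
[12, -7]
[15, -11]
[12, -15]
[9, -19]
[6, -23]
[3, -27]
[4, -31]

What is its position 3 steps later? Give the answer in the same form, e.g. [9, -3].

[13, -43]

The first coordinate reflects between 2 and 15, moving 3 per step.
  step 8: 4 → 7
  step 9: 7 → 10
  step 10: 10 → 13
The second coordinate changes by -4 each step: at step 10 it is -43.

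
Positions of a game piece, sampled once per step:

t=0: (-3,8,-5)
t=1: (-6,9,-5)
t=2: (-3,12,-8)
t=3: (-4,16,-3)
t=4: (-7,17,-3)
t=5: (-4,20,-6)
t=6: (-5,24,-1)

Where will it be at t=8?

Step-to-step displacements: (-3,+1,+0), (+3,+3,-3), (-1,+4,+5), (-3,+1,+0), (+3,+3,-3), (-1,+4,+5) — a repeating cycle of length 3.
step 7: apply (-3,+1,+0) → (-8,25,-1)
step 8: apply (+3,+3,-3) → (-5,28,-4)

(-5,28,-4)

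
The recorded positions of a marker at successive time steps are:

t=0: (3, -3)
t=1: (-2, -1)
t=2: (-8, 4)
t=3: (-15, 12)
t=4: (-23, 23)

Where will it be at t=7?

(-53, 74)

Successive displacements: (-5, +2), (-6, +5), (-7, +8), (-8, +11) — each changes by (-1, +3).
step 5: (-23, 23) + (-9, +14) → (-32, 37)
step 6: (-32, 37) + (-10, +17) → (-42, 54)
step 7: (-42, 54) + (-11, +20) → (-53, 74)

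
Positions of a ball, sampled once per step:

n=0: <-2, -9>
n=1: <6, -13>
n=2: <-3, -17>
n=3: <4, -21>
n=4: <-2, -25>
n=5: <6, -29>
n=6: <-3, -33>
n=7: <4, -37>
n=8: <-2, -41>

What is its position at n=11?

<4, -53>

First: cycles through -2, 6, -3, 4 every 4 steps. Step 11 lands at position 3 of the cycle → 4.
Second: linear, -4 per step → -53 at step 11.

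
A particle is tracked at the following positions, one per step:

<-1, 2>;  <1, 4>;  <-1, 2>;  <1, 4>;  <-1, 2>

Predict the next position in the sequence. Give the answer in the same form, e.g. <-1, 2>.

<1, 4>

Consecutive displacements <+2, +2>, <-2, -2>, <+2, +2>, <-2, -2> scale by a factor of -1 each step.
step 5: <-1, 2> + <+2, +2> → <1, 4>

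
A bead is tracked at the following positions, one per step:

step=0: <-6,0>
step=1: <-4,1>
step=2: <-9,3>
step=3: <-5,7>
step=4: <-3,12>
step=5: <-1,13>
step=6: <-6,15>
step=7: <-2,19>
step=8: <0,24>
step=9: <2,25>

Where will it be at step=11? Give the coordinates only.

<1,31>

Step-to-step displacements: <+2,+1>, <-5,+2>, <+4,+4>, <+2,+5>, <+2,+1>, <-5,+2>, <+4,+4>, <+2,+5>, <+2,+1> — a repeating cycle of length 4.
step 10: apply <-5,+2> → <-3,27>
step 11: apply <+4,+4> → <1,31>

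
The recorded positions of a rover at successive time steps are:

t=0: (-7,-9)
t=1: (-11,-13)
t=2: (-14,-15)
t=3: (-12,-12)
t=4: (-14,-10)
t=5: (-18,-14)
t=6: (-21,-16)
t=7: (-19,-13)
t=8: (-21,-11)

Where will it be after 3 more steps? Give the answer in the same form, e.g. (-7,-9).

(-26,-14)

The moves between consecutive positions are (-4,-4), (-3,-2), (+2,+3), (-2,+2), (-4,-4), (-3,-2), (+2,+3), (-2,+2); they repeat the 4-cycle [(-4,-4), (-3,-2), (+2,+3), (-2,+2)].
step 9: apply (-4,-4) → (-25,-15)
step 10: apply (-3,-2) → (-28,-17)
step 11: apply (+2,+3) → (-26,-14)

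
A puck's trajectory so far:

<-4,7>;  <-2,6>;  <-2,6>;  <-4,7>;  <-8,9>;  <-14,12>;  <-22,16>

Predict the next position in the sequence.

Successive displacements: <+2,-1>, <+0,+0>, <-2,+1>, <-4,+2>, <-6,+3>, <-8,+4> — each changes by <-2,+1>.
step 7: <-22,16> + <-10,+5> → <-32,21>

<-32,21>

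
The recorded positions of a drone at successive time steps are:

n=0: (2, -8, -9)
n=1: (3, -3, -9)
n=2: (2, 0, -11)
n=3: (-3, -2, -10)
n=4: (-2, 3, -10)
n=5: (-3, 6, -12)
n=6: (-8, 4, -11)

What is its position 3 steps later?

(-13, 10, -12)

Step-to-step displacements: (+1, +5, +0), (-1, +3, -2), (-5, -2, +1), (+1, +5, +0), (-1, +3, -2), (-5, -2, +1) — a repeating cycle of length 3.
step 7: apply (+1, +5, +0) → (-7, 9, -11)
step 8: apply (-1, +3, -2) → (-8, 12, -13)
step 9: apply (-5, -2, +1) → (-13, 10, -12)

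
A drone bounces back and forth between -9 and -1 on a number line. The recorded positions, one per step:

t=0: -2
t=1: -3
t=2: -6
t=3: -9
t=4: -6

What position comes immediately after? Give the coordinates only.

The value reflects between -9 and -1, moving 3 per step.
  step 5: -6 → -3

-3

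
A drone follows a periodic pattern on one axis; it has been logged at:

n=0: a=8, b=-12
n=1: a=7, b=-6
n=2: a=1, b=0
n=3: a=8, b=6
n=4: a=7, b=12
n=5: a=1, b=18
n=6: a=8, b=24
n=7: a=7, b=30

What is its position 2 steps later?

a=8, b=42

The a coordinate repeats the cycle [8, 7, 1] with period 3; step 9 mod 3 = 0, giving 8.
The b coordinate changes by +6 each step, so at step 9 it is -12 + 9·(6) = 42.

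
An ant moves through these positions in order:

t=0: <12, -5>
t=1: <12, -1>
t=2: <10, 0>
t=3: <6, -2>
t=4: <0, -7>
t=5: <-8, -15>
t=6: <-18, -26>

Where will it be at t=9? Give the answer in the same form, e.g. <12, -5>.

<-60, -77>

Taking differences between consecutive positions: <+0, +4>, <-2, +1>, <-4, -2>, <-6, -5>, <-8, -8>, <-10, -11>. These grow by <-2, -3> each step.
step 7: <-18, -26> + <-12, -14> → <-30, -40>
step 8: <-30, -40> + <-14, -17> → <-44, -57>
step 9: <-44, -57> + <-16, -20> → <-60, -77>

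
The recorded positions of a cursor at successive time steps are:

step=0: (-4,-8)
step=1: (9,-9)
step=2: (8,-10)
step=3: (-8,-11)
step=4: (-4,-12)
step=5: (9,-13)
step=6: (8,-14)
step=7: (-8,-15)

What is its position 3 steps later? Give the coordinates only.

First: cycles through -4, 9, 8, -8 every 4 steps. Step 10 lands at position 2 of the cycle → 8.
Second: linear, -1 per step → -18 at step 10.

(8,-18)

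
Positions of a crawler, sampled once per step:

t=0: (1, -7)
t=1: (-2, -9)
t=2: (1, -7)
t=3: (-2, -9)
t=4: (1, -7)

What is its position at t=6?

Step-to-step displacements: (-3, -2), (+3, +2), (-3, -2), (+3, +2); each is -1× the previous.
step 5: (1, -7) + (-3, -2) → (-2, -9)
step 6: (-2, -9) + (+3, +2) → (1, -7)

(1, -7)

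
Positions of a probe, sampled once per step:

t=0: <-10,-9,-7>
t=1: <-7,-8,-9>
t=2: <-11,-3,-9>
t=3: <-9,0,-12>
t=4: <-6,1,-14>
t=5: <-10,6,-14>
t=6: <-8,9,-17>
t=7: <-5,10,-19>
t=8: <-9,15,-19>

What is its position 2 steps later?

The moves between consecutive positions are <+3,+1,-2>, <-4,+5,+0>, <+2,+3,-3>, <+3,+1,-2>, <-4,+5,+0>, <+2,+3,-3>, <+3,+1,-2>, <-4,+5,+0>; they repeat the 3-cycle [<+3,+1,-2>, <-4,+5,+0>, <+2,+3,-3>].
step 9: apply <+2,+3,-3> → <-7,18,-22>
step 10: apply <+3,+1,-2> → <-4,19,-24>

<-4,19,-24>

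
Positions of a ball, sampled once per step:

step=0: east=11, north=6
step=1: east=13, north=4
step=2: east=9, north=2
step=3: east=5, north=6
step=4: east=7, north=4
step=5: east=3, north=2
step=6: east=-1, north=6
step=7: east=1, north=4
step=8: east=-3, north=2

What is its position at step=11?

Differencing gives (+2, -2), (-4, -2), (-4, +4), (+2, -2), (-4, -2), (-4, +4), (+2, -2), (-4, -2). This is the pattern (+2, -2), (-4, -2), (-4, +4) repeated.
step 9: apply (-4, +4) → east=-7, north=6
step 10: apply (+2, -2) → east=-5, north=4
step 11: apply (-4, -2) → east=-9, north=2

east=-9, north=2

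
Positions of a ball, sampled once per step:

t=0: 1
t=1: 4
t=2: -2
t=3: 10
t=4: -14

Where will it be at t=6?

Step-to-step displacements: +3, -6, +12, -24; each is -2× the previous.
step 5: -14 + 48 → 34
step 6: 34 − 96 → -62

-62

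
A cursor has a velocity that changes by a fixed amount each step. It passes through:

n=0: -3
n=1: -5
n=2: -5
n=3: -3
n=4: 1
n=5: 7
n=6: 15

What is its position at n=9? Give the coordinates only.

51

Taking differences between consecutive positions: -2, +0, +2, +4, +6, +8. These grow by +2 each step.
step 7: 15 + 10 → 25
step 8: 25 + 12 → 37
step 9: 37 + 14 → 51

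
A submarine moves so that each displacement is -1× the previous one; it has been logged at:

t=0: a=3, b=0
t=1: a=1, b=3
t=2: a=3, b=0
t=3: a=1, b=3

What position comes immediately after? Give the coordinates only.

Consecutive displacements (-2,+3), (+2,-3), (-2,+3) scale by a factor of -1 each step.
step 4: a=1, b=3 + (+2,-3) → a=3, b=0

a=3, b=0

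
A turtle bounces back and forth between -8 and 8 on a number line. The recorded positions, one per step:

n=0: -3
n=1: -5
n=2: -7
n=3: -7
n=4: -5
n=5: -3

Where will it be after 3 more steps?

The value travels 2 per step and bounces off the walls at -8 and 8.
  step 6: -3 → -1
  step 7: -1 → 1
  step 8: 1 → 3

3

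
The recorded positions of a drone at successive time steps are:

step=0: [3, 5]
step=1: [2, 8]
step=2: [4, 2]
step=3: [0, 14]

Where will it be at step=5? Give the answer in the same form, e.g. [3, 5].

Consecutive displacements [-1, +3], [+2, -6], [-4, +12] scale by a factor of -2 each step.
step 4: [0, 14] + [+8, -24] → [8, -10]
step 5: [8, -10] + [-16, +48] → [-8, 38]

[-8, 38]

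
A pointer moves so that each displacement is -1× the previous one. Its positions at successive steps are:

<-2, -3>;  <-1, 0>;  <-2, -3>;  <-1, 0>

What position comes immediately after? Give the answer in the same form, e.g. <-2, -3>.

The jumps are <+1, +3>, <-1, -3>, <+1, +3> — a geometric progression with ratio -1.
step 4: <-1, 0> + <-1, -3> → <-2, -3>

<-2, -3>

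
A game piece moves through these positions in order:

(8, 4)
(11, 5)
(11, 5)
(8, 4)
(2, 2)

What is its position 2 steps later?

(-19, -5)

Taking differences between consecutive positions: (+3, +1), (+0, +0), (-3, -1), (-6, -2). These grow by (-3, -1) each step.
step 5: (2, 2) + (-9, -3) → (-7, -1)
step 6: (-7, -1) + (-12, -4) → (-19, -5)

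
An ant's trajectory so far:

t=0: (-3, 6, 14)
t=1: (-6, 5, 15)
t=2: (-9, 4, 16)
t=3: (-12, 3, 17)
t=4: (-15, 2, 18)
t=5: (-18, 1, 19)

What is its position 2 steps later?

(-24, -1, 21)

The position changes by (-3, -1, +1) every step.
step 6: (-18, 1, 19) + (-3, -1, +1) → (-21, 0, 20)
step 7: (-21, 0, 20) + (-3, -1, +1) → (-24, -1, 21)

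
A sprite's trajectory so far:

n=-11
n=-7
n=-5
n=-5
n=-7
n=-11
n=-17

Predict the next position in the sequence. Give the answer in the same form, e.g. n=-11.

n=-25

Taking differences between consecutive positions: +4, +2, +0, -2, -4, -6. These grow by -2 each step.
step 7: -17 − 8 → n=-25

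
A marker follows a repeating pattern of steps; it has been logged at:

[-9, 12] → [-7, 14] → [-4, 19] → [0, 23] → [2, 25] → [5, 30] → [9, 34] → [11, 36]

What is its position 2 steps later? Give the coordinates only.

[18, 45]

The moves between consecutive positions are [+2, +2], [+3, +5], [+4, +4], [+2, +2], [+3, +5], [+4, +4], [+2, +2]; they repeat the 3-cycle [[+2, +2], [+3, +5], [+4, +4]].
step 8: apply [+3, +5] → [14, 41]
step 9: apply [+4, +4] → [18, 45]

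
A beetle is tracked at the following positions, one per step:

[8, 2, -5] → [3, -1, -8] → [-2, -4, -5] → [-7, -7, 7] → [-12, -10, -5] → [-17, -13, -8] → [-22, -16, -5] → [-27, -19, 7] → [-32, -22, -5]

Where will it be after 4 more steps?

[-52, -34, -5]

The first coordinate changes by -5 each step, so at step 12 it is 8 + 12·(-5) = -52.
The second coordinate changes by -3 each step, so at step 12 it is 2 + 12·(-3) = -34.
The third coordinate repeats the cycle [-5, -8, -5, 7] with period 4; step 12 mod 4 = 0, giving -5.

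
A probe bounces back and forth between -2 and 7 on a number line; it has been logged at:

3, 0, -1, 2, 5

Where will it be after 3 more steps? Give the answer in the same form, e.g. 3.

0

The value travels 3 per step and bounces off the walls at -2 and 7.
  step 5: 5 → 6
  step 6: 6 → 3
  step 7: 3 → 0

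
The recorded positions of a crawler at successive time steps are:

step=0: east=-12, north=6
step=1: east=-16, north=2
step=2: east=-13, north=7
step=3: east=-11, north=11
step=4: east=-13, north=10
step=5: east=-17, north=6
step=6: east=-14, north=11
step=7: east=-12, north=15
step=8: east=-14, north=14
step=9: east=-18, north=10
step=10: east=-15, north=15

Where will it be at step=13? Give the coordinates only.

Differencing gives (-4, -4), (+3, +5), (+2, +4), (-2, -1), (-4, -4), (+3, +5), (+2, +4), (-2, -1), (-4, -4), (+3, +5). This is the pattern (-4, -4), (+3, +5), (+2, +4), (-2, -1) repeated.
step 11: apply (+2, +4) → east=-13, north=19
step 12: apply (-2, -1) → east=-15, north=18
step 13: apply (-4, -4) → east=-19, north=14

east=-19, north=14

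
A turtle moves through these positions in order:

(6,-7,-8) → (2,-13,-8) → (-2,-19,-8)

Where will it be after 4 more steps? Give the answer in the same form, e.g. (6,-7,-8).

The position changes by (-4,-6,+0) every step.
step 3: (-2,-19,-8) + (-4,-6,+0) → (-6,-25,-8)
step 4: (-6,-25,-8) + (-4,-6,+0) → (-10,-31,-8)
step 5: (-10,-31,-8) + (-4,-6,+0) → (-14,-37,-8)
step 6: (-14,-37,-8) + (-4,-6,+0) → (-18,-43,-8)

(-18,-43,-8)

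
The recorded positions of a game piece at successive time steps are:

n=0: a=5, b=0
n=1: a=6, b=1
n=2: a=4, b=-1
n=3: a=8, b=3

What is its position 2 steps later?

a=16, b=11

Consecutive displacements (+1, +1), (-2, -2), (+4, +4) scale by a factor of -2 each step.
step 4: a=8, b=3 + (-8, -8) → a=0, b=-5
step 5: a=0, b=-5 + (+16, +16) → a=16, b=11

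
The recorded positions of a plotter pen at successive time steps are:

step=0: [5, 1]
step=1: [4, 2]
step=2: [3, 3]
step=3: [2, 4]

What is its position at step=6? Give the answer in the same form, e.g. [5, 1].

[-1, 7]

The position changes by [-1, +1] every step.
step 4: [2, 4] + [-1, +1] → [1, 5]
step 5: [1, 5] + [-1, +1] → [0, 6]
step 6: [0, 6] + [-1, +1] → [-1, 7]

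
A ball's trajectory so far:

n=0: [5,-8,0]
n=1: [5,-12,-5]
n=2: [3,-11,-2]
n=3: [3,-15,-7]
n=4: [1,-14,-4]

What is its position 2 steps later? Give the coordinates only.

[-1,-17,-6]

Differencing gives [+0,-4,-5], [-2,+1,+3], [+0,-4,-5], [-2,+1,+3]. This is the pattern [+0,-4,-5], [-2,+1,+3] repeated.
step 5: apply [+0,-4,-5] → [1,-18,-9]
step 6: apply [-2,+1,+3] → [-1,-17,-6]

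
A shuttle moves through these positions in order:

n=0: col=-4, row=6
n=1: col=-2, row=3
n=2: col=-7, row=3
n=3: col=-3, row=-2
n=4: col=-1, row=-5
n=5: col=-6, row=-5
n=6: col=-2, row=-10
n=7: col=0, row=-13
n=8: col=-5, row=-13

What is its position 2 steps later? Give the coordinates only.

Step-to-step displacements: (+2, -3), (-5, +0), (+4, -5), (+2, -3), (-5, +0), (+4, -5), (+2, -3), (-5, +0) — a repeating cycle of length 3.
step 9: apply (+4, -5) → col=-1, row=-18
step 10: apply (+2, -3) → col=1, row=-21

col=1, row=-21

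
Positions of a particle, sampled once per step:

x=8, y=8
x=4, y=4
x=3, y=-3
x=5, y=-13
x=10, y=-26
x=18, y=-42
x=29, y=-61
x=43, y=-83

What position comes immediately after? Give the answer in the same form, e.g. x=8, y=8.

Successive displacements: (-4, -4), (-1, -7), (+2, -10), (+5, -13), (+8, -16), (+11, -19), (+14, -22) — each changes by (+3, -3).
step 8: x=43, y=-83 + (+17, -25) → x=60, y=-108

x=60, y=-108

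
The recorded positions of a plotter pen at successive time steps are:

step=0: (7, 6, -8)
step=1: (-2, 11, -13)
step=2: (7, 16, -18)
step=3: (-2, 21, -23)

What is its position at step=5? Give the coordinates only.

(-2, 31, -33)

The first coordinate repeats the cycle [7, -2] with period 2; step 5 mod 2 = 1, giving -2.
The second coordinate changes by +5 each step, so at step 5 it is 6 + 5·(5) = 31.
The third coordinate changes by -5 each step, so at step 5 it is -8 + 5·(-5) = -33.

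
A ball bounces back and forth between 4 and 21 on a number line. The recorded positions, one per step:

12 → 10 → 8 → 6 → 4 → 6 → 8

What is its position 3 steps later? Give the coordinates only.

The value reflects between 4 and 21, moving 2 per step.
  step 7: 8 → 10
  step 8: 10 → 12
  step 9: 12 → 14

14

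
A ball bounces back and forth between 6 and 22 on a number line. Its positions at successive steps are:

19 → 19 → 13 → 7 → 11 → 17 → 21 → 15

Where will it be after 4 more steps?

The value travels 6 per step and bounces off the walls at 6 and 22.
  step 8: 15 → 9
  step 9: 9 → 9
  step 10: 9 → 15
  step 11: 15 → 21

21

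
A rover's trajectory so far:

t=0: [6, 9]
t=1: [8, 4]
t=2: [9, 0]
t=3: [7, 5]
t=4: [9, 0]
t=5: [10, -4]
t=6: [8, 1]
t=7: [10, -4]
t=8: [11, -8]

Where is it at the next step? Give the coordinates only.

[9, -3]

The moves between consecutive positions are [+2, -5], [+1, -4], [-2, +5], [+2, -5], [+1, -4], [-2, +5], [+2, -5], [+1, -4]; they repeat the 3-cycle [[+2, -5], [+1, -4], [-2, +5]].
step 9: apply [-2, +5] → [9, -3]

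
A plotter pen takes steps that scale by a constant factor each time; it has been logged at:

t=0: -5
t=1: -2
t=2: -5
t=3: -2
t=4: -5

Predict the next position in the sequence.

-2

The jumps are +3, -3, +3, -3 — a geometric progression with ratio -1.
step 5: -5 + 3 → -2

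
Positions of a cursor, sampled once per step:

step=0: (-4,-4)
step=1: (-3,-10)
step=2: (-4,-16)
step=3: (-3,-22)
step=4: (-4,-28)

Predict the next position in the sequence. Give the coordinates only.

The first coordinate repeats the cycle [-4, -3] with period 2; step 5 mod 2 = 1, giving -3.
The second coordinate changes by -6 each step, so at step 5 it is -4 + 5·(-6) = -34.

(-3,-34)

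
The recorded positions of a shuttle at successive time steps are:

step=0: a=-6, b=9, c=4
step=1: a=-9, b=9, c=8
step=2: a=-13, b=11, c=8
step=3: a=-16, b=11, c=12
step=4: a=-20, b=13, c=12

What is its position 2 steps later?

a=-27, b=15, c=16

Step-to-step displacements: (-3, +0, +4), (-4, +2, +0), (-3, +0, +4), (-4, +2, +0) — a repeating cycle of length 2.
step 5: apply (-3, +0, +4) → a=-23, b=13, c=16
step 6: apply (-4, +2, +0) → a=-27, b=15, c=16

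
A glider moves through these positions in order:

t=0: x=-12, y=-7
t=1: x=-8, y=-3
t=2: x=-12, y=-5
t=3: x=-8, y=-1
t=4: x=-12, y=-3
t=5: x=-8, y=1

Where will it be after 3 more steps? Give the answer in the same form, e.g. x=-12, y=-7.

Differencing gives (+4, +4), (-4, -2), (+4, +4), (-4, -2), (+4, +4). This is the pattern (+4, +4), (-4, -2) repeated.
step 6: apply (-4, -2) → x=-12, y=-1
step 7: apply (+4, +4) → x=-8, y=3
step 8: apply (-4, -2) → x=-12, y=1

x=-12, y=1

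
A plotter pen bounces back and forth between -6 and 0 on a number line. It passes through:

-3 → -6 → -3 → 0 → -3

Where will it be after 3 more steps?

The value travels 3 per step and bounces off the walls at -6 and 0.
  step 5: -3 → -6
  step 6: -6 → -3
  step 7: -3 → 0

0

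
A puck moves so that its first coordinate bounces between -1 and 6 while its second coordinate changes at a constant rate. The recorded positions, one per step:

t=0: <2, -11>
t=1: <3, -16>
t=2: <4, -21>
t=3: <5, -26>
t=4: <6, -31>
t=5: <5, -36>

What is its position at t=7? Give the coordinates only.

The first coordinate reflects between -1 and 6, moving 1 per step.
  step 6: 5 → 4
  step 7: 4 → 3
The second coordinate changes by -5 each step: at step 7 it is -46.

<3, -46>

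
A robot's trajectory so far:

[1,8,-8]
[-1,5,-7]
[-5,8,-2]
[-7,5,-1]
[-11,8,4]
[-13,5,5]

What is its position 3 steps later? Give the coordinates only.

The moves between consecutive positions are [-2,-3,+1], [-4,+3,+5], [-2,-3,+1], [-4,+3,+5], [-2,-3,+1]; they repeat the 2-cycle [[-2,-3,+1], [-4,+3,+5]].
step 6: apply [-4,+3,+5] → [-17,8,10]
step 7: apply [-2,-3,+1] → [-19,5,11]
step 8: apply [-4,+3,+5] → [-23,8,16]

[-23,8,16]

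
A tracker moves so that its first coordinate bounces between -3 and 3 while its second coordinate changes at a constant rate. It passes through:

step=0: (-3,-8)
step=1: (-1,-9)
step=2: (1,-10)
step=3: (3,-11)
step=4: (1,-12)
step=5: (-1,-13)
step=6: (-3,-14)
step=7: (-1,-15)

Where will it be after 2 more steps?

The first coordinate reflects between -3 and 3, moving 2 per step.
  step 8: -1 → 1
  step 9: 1 → 3
The second coordinate changes by -1 each step: at step 9 it is -17.

(3,-17)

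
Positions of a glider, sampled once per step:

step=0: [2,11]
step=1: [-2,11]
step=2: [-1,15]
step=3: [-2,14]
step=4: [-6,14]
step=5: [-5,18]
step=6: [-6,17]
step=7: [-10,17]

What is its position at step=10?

Differencing gives [-4,+0], [+1,+4], [-1,-1], [-4,+0], [+1,+4], [-1,-1], [-4,+0]. This is the pattern [-4,+0], [+1,+4], [-1,-1] repeated.
step 8: apply [+1,+4] → [-9,21]
step 9: apply [-1,-1] → [-10,20]
step 10: apply [-4,+0] → [-14,20]

[-14,20]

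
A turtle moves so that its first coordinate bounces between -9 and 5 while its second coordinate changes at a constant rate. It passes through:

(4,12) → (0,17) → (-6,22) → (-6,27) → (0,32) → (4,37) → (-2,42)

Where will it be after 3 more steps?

(2,57)

The first coordinate reflects between -9 and 5, moving 6 per step.
  step 7: -2 → -8
  step 8: -8 → -4
  step 9: -4 → 2
The second coordinate changes by +5 each step: at step 9 it is 57.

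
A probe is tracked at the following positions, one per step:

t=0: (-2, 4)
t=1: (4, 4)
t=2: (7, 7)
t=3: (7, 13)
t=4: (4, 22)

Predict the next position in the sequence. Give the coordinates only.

(-2, 34)

Successive displacements: (+6, +0), (+3, +3), (+0, +6), (-3, +9) — each changes by (-3, +3).
step 5: (4, 22) + (-6, +12) → (-2, 34)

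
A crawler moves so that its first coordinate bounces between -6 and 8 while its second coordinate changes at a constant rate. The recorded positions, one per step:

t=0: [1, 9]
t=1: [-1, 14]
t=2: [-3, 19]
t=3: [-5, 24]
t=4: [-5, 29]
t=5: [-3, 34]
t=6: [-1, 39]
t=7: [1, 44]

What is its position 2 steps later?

[5, 54]

The first coordinate reflects between -6 and 8, moving 2 per step.
  step 8: 1 → 3
  step 9: 3 → 5
The second coordinate changes by +5 each step: at step 9 it is 54.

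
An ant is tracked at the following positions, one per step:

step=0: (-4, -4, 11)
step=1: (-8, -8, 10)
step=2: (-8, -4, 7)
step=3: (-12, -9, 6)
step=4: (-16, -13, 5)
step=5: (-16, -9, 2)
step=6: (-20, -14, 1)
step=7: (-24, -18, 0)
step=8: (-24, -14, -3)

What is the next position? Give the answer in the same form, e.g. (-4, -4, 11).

Differencing gives (-4, -4, -1), (+0, +4, -3), (-4, -5, -1), (-4, -4, -1), (+0, +4, -3), (-4, -5, -1), (-4, -4, -1), (+0, +4, -3). This is the pattern (-4, -4, -1), (+0, +4, -3), (-4, -5, -1) repeated.
step 9: apply (-4, -5, -1) → (-28, -19, -4)

(-28, -19, -4)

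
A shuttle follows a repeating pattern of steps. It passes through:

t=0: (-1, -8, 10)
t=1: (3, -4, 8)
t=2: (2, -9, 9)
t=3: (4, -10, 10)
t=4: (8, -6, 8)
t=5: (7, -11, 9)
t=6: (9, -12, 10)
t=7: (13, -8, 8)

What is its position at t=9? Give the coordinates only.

(14, -14, 10)

Differencing gives (+4, +4, -2), (-1, -5, +1), (+2, -1, +1), (+4, +4, -2), (-1, -5, +1), (+2, -1, +1), (+4, +4, -2). This is the pattern (+4, +4, -2), (-1, -5, +1), (+2, -1, +1) repeated.
step 8: apply (-1, -5, +1) → (12, -13, 9)
step 9: apply (+2, -1, +1) → (14, -14, 10)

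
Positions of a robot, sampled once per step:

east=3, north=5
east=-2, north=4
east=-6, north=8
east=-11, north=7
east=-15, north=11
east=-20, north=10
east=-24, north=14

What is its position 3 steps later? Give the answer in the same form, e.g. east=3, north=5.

Differencing gives (-5,-1), (-4,+4), (-5,-1), (-4,+4), (-5,-1), (-4,+4). This is the pattern (-5,-1), (-4,+4) repeated.
step 7: apply (-5,-1) → east=-29, north=13
step 8: apply (-4,+4) → east=-33, north=17
step 9: apply (-5,-1) → east=-38, north=16

east=-38, north=16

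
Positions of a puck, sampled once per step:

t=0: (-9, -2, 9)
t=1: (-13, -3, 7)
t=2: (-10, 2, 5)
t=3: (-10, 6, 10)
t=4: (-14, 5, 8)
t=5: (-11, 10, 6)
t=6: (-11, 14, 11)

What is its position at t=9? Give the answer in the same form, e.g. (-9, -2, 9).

(-12, 22, 12)

Step-to-step displacements: (-4, -1, -2), (+3, +5, -2), (+0, +4, +5), (-4, -1, -2), (+3, +5, -2), (+0, +4, +5) — a repeating cycle of length 3.
step 7: apply (-4, -1, -2) → (-15, 13, 9)
step 8: apply (+3, +5, -2) → (-12, 18, 7)
step 9: apply (+0, +4, +5) → (-12, 22, 12)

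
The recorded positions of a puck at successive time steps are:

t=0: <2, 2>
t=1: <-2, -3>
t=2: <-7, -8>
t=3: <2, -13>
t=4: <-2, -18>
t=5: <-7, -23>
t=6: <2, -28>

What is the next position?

First: cycles through 2, -2, -7 every 3 steps. Step 7 lands at position 1 of the cycle → -2.
Second: linear, -5 per step → -33 at step 7.

<-2, -33>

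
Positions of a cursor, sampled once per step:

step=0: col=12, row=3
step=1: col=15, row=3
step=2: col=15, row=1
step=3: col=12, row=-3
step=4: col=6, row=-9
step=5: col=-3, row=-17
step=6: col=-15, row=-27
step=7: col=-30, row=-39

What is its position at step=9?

First differences are (+3, +0), (+0, -2), (-3, -4), (-6, -6), (-9, -8), (-12, -10), (-15, -12); their common second difference is (-3, -2) (constant acceleration).
step 8: col=-30, row=-39 + (-18, -14) → col=-48, row=-53
step 9: col=-48, row=-53 + (-21, -16) → col=-69, row=-69

col=-69, row=-69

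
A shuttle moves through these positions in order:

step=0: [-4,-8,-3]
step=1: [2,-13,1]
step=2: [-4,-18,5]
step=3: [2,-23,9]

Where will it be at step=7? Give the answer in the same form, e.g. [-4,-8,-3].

The first coordinate repeats the cycle [-4, 2] with period 2; step 7 mod 2 = 1, giving 2.
The second coordinate changes by -5 each step, so at step 7 it is -8 + 7·(-5) = -43.
The third coordinate changes by +4 each step, so at step 7 it is -3 + 7·(4) = 25.

[2,-43,25]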